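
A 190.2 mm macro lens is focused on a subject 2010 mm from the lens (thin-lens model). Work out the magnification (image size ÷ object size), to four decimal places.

0.1045×

Thin lens: 1/f = 1/dₒ + 1/dᵢ → 1/dᵢ = 1/190.2 − 1/2010 = 0.0047601 mm⁻¹, so dᵢ ≈ 210.0791 mm.
Magnification m = dᵢ/dₒ = 210.0791/2010 ≈ 0.10452.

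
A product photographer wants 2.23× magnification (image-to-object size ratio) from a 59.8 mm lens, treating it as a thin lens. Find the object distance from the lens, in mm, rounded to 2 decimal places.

With m = dᵢ/dₒ and 1/f = 1/dₒ + 1/dᵢ, substituting dᵢ = m·dₒ gives 1/f = (1 + 1/m)/dₒ, hence dₒ = f·(1 + 1/m).
dₒ = 59.8 × (1 + 1/2.23) = 59.8 × 1.44843 ≈ 86.616 mm.

86.62 mm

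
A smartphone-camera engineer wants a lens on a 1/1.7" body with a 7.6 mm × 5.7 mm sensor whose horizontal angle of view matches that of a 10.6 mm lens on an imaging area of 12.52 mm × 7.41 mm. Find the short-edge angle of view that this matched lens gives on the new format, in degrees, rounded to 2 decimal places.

Equal horizontal AOV ⇒ f₂ = f₁ · 7.6/12.52 = 10.6 × 0.60703 ≈ 6.4345 mm.
Short-edge AOV on the new format = 2·arctan(5.7 / (2 × 6.4345)) = 2·arctan(0.44292) ≈ 47.7795°.

47.78°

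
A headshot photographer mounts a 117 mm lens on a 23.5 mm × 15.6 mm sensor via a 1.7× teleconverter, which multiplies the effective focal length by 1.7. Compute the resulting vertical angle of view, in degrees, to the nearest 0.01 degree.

4.49°

Effective focal length f = 117 × 1.7 = 198.9 mm.
α = 2·arctan(15.6 / (2 × 198.9)) = 2·arctan(0.03922) ≈ 4.4915°.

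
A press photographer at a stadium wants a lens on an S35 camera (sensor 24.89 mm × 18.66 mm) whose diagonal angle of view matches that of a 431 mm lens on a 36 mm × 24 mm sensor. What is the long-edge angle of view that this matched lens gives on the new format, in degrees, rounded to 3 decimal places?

4.600°

Sensor diagonal = √(36² + 24²) = √1872.0000 ≈ 43.2666 mm.
Sensor diagonal = √(24.89² + 18.66²) = √967.7077 ≈ 31.1080 mm.
Equal diagonal AOV ⇒ f₂ = f₁ · 31.1080/43.2666 = 431 × 0.71898 ≈ 309.8821 mm.
Long-edge AOV on the new format = 2·arctan(24.89 / (2 × 309.8821)) = 2·arctan(0.04016) ≈ 4.5996°.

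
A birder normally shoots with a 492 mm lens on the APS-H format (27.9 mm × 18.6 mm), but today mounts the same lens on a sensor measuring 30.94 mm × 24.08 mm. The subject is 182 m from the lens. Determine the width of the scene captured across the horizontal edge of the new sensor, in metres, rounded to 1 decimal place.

11.4 m

The focal length stays 492 mm; the relevant sensor dimension is now w = 30.94 mm. Object distance dₒ = 182 m = 182000 mm.
Thin-lens field width W = w·(dₒ − f)/f = 30.94 × (182000 − 492)/492 ≈ 11414.345 mm = 11.4143 m.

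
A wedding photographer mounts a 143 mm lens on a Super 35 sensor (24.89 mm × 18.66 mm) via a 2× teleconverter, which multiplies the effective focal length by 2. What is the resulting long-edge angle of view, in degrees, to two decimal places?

Effective focal length f = 143 × 2 = 286 mm.
α = 2·arctan(24.89 / (2 × 286)) = 2·arctan(0.04351) ≈ 4.9832°.

4.98°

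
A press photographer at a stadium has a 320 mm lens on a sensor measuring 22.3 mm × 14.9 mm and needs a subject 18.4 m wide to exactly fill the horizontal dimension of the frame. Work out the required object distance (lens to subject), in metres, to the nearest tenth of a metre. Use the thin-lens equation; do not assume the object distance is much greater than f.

W: 18.4 m = 18400 mm.
Magnification m = w/W = dᵢ/dₒ; combined with 1/f = 1/dₒ + 1/dᵢ this gives dₒ = f·(1 + W/w).
dₒ = 320 mm × (1 + 18400/22.3) = 320 × 826.1121 ≈ 264355.874 mm = 264.356 m.

264.4 m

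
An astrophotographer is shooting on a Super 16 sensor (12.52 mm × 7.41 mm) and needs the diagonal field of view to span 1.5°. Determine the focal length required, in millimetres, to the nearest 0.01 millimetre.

555.68 mm

Sensor diagonal = √(12.52² + 7.41²) = √211.6585 ≈ 14.5485 mm.
From α = 2·arctan(d/2f) we get f = d / (2·tan(α/2)).
With d = 14.5485 mm and α/2 = 0.75°, tan(α/2) ≈ 0.01309, so f ≈ 14.5485 / 0.02618 ≈ 555.6796 mm.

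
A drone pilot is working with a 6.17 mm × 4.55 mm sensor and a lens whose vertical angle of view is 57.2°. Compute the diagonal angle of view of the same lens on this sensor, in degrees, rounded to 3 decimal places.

From the vertical AOV: f = 4.55 / (2·tan(28.6°)) = 4.55 / 1.09044 ≈ 4.1726 mm.
Sensor diagonal = √(6.17² + 4.55²) = √58.7714 ≈ 7.6663 mm.
Diagonal AOV = 2·arctan(7.6663 / (2 × 4.1726)) = 2·arctan(0.91863) ≈ 85.1432°.

85.143°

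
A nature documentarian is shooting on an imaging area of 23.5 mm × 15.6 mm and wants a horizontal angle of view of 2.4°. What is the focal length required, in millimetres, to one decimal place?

560.9 mm

From α = 2·arctan(w/2f) we get f = w / (2·tan(α/2)).
With w = 23.5 mm and α/2 = 1.2°, tan(α/2) ≈ 0.02095, so f ≈ 23.5 / 0.04189 ≈ 560.9391 mm.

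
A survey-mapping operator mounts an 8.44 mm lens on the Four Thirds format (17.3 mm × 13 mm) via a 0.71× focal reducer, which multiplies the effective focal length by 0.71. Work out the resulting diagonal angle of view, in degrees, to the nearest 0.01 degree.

Effective focal length f = 8.44 × 0.71 = 5.9924 mm.
Sensor diagonal = √(17.3² + 13²) = √468.2900 ≈ 21.6400 mm.
α = 2·arctan(21.640 / (2 × 5.9924)) = 2·arctan(1.80562) ≈ 122.0424°.

122.04°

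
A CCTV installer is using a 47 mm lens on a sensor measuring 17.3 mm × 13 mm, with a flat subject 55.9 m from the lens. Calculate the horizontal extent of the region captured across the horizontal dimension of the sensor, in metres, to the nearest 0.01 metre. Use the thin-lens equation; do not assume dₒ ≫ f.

20.56 m

dₒ: 55.9 m = 55900 mm.
Similar triangles through the lens centre give W/dₒ = w/dᵢ; with 1/f = 1/dₒ + 1/dᵢ this gives W = w·(dₒ − f)/f.
W = 17.3 mm × (55900 − 47) / 47 = 17.3 × 1188.3617 ≈ 20558.657 mm = 20.5587 m.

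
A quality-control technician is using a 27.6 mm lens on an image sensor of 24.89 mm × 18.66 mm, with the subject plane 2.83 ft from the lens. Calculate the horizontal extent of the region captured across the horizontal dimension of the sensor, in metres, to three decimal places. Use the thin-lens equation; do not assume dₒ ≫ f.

0.753 m

dₒ: 2.83 ft × 304.8 mm/ft = 862.58 mm.
Similar triangles through the lens centre give W/dₒ = w/dᵢ; with 1/f = 1/dₒ + 1/dᵢ this gives W = w·(dₒ − f)/f.
W = 24.89 mm × (862.584 − 27.6) / 27.6 = 24.89 × 30.2530 ≈ 752.998 mm = 0.752998 m.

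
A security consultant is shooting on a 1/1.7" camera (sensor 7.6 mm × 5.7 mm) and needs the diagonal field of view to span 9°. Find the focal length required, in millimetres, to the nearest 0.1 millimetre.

Sensor diagonal = √(7.6² + 5.7²) = √90.2500 ≈ 9.5000 mm.
From α = 2·arctan(d/2f) we get f = d / (2·tan(α/2)).
With d = 9.5000 mm and α/2 = 4.5°, tan(α/2) ≈ 0.07870, so f ≈ 9.5000 / 0.15740 ≈ 60.3545 mm.

60.4 mm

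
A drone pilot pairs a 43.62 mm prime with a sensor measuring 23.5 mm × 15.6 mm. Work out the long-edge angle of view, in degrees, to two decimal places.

30.15°

Angle of view α = 2·arctan(w/2f) with w = 23.5 mm and f = 43.62 mm.
w/2f = 0.26937; arctan(0.26937) ≈ 15.0760°, so α ≈ 30.1520°.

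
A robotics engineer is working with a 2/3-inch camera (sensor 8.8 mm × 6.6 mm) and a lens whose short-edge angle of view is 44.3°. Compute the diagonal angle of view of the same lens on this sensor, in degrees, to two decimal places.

68.31°

From the short-edge AOV: f = 6.6 / (2·tan(22.15°)) = 6.6 / 0.81415 ≈ 8.1066 mm.
Sensor diagonal = √(8.8² + 6.6²) = √121.0000 ≈ 11.0000 mm.
Diagonal AOV = 2·arctan(11.0000 / (2 × 8.1066)) = 2·arctan(0.67846) ≈ 68.3105°.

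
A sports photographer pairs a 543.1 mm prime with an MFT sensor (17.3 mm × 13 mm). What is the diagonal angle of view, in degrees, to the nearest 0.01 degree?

2.28°

Sensor diagonal = √(17.3² + 13²) = √468.2900 ≈ 21.6400 mm.
Angle of view α = 2·arctan(d/2f) with d = 21.6400 mm and f = 543.1 mm.
d/2f = 0.01992; arctan(0.01992) ≈ 1.1413°, so α ≈ 2.2827°.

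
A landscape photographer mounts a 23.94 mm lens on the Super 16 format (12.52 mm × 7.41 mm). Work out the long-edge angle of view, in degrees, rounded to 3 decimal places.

29.308°

Angle of view α = 2·arctan(w/2f) with w = 12.52 mm and f = 23.94 mm.
w/2f = 0.26149; arctan(0.26149) ≈ 14.6540°, so α ≈ 29.3080°.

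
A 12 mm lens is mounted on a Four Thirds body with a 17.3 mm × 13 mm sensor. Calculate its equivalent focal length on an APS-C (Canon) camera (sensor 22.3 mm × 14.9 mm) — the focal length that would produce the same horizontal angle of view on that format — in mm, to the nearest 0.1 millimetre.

Equal angle of view means equal width/f ratio, so f₂ = f₁ · (width₂/width₁) = 12 × 22.3/17.3.
f₂ = 12 × 1.28902 ≈ 15.468 mm.

15.5 mm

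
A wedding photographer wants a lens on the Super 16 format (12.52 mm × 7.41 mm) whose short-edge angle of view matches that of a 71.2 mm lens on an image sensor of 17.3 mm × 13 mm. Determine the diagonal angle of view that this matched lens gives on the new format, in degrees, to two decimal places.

Equal short-edge AOV ⇒ f₂ = f₁ · 7.41/13 = 71.2 × 0.57000 ≈ 40.5840 mm.
Sensor diagonal = √(12.52² + 7.41²) = √211.6585 ≈ 14.5485 mm.
Diagonal AOV on the new format = 2·arctan(14.5485 / (2 × 40.5840)) = 2·arctan(0.17924) ≈ 20.3235°.

20.32°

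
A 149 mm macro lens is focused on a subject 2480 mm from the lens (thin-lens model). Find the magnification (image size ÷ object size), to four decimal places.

Thin lens: 1/f = 1/dₒ + 1/dᵢ → 1/dᵢ = 1/149 − 1/2480 = 0.0063082 mm⁻¹, so dᵢ ≈ 158.5242 mm.
Magnification m = dᵢ/dₒ = 158.5242/2480 ≈ 0.06392.

0.0639×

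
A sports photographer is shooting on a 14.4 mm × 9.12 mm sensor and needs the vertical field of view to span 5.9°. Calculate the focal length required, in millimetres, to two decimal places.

88.49 mm

From α = 2·arctan(h/2f) we get f = h / (2·tan(α/2)).
With h = 9.12 mm and α/2 = 2.95°, tan(α/2) ≈ 0.05153, so f ≈ 9.12 / 0.10307 ≈ 88.4874 mm.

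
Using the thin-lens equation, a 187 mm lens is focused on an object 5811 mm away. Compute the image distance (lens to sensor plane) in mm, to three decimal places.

193.218 mm

1/dᵢ = 1/f − 1/dₒ = 1/187 − 1/5811 = 0.0051755 mm⁻¹.
dᵢ = 1/0.0051755 ≈ 193.2178 mm.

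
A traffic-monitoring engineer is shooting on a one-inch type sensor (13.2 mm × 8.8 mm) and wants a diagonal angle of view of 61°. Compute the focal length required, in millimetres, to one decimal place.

Sensor diagonal = √(13.2² + 8.8²) = √251.6800 ≈ 15.8644 mm.
From α = 2·arctan(d/2f) we get f = d / (2·tan(α/2)).
With d = 15.8644 mm and α/2 = 30.5°, tan(α/2) ≈ 0.58905, so f ≈ 15.8644 / 1.17809 ≈ 13.4662 mm.

13.5 mm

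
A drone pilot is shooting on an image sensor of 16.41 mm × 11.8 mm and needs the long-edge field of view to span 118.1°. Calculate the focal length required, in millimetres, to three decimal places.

From α = 2·arctan(w/2f) we get f = w / (2·tan(α/2)).
With w = 16.41 mm and α/2 = 59.05°, tan(α/2) ≈ 1.66757, so f ≈ 16.41 / 3.33515 ≈ 4.9203 mm.

4.920 mm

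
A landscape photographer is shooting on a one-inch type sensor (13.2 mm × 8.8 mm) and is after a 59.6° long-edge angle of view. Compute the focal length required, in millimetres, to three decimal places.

From α = 2·arctan(w/2f) we get f = w / (2·tan(α/2)).
With w = 13.2 mm and α/2 = 29.8°, tan(α/2) ≈ 0.57271, so f ≈ 13.2 / 1.14541 ≈ 11.5242 mm.

11.524 mm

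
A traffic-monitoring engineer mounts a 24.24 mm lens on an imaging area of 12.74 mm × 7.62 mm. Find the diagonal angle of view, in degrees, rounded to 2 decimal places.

Sensor diagonal = √(12.74² + 7.62²) = √220.3720 ≈ 14.8449 mm.
Angle of view α = 2·arctan(d/2f) with d = 14.8449 mm and f = 24.24 mm.
d/2f = 0.30621; arctan(0.30621) ≈ 17.0250°, so α ≈ 34.0499°.

34.05°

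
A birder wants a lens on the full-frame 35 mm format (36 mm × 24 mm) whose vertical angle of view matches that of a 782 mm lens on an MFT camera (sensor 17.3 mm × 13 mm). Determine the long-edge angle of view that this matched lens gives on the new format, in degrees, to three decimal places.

1.429°

Equal vertical AOV ⇒ f₂ = f₁ · 24/13 = 782 × 1.84615 ≈ 1443.6923 mm.
Long-edge AOV on the new format = 2·arctan(36 / (2 × 1443.6923)) = 2·arctan(0.01247) ≈ 1.4287°.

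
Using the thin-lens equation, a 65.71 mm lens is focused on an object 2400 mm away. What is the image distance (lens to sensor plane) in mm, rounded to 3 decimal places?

67.560 mm

1/dᵢ = 1/f − 1/dₒ = 1/65.71 − 1/2400 = 0.0148017 mm⁻¹.
dᵢ = 1/0.0148017 ≈ 67.5597 mm.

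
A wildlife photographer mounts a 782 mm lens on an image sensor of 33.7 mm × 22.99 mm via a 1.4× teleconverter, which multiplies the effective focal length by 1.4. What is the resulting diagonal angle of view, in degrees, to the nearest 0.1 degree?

Effective focal length f = 782 × 1.4 = 1094.8 mm.
Sensor diagonal = √(33.7² + 22.99²) = √1664.2301 ≈ 40.7950 mm.
α = 2·arctan(40.795 / (2 × 1094.8)) = 2·arctan(0.01863) ≈ 2.1347°.

2.1°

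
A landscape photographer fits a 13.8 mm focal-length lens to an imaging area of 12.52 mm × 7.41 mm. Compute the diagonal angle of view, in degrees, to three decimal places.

55.589°

Sensor diagonal = √(12.52² + 7.41²) = √211.6585 ≈ 14.5485 mm.
Angle of view α = 2·arctan(d/2f) with d = 14.5485 mm and f = 13.8 mm.
d/2f = 0.52712; arctan(0.52712) ≈ 27.7946°, so α ≈ 55.5891°.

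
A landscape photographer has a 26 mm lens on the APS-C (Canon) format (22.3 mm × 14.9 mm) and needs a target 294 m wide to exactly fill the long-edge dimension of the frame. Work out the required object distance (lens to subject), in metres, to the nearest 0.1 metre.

W: 294 m = 294000 mm.
Magnification m = w/W = dᵢ/dₒ; combined with 1/f = 1/dₒ + 1/dᵢ this gives dₒ = f·(1 + W/w).
dₒ = 26 mm × (1 + 294000/22.3) = 26 × 13184.8565 ≈ 342806.269 mm = 342.806 m.

342.8 m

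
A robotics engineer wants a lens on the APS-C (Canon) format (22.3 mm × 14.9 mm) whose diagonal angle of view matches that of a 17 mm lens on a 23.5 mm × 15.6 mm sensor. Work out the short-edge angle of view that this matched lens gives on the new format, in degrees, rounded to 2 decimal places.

Sensor diagonal = √(23.5² + 15.6²) = √795.6100 ≈ 28.2066 mm.
Sensor diagonal = √(22.3² + 14.9²) = √719.3000 ≈ 26.8198 mm.
Equal diagonal AOV ⇒ f₂ = f₁ · 26.8198/28.2066 = 17 × 0.95083 ≈ 16.1642 mm.
Short-edge AOV on the new format = 2·arctan(14.9 / (2 × 16.1642)) = 2·arctan(0.46090) ≈ 49.4895°.

49.49°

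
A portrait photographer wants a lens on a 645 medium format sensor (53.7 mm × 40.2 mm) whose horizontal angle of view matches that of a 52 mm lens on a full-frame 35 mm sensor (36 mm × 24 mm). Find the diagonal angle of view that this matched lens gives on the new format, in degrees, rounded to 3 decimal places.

46.768°

Equal horizontal AOV ⇒ f₂ = f₁ · 53.7/36 = 52 × 1.49167 ≈ 77.5667 mm.
Sensor diagonal = √(53.7² + 40.2²) = √4499.7300 ≈ 67.0800 mm.
Diagonal AOV on the new format = 2·arctan(67.0800 / (2 × 77.5667)) = 2·arctan(0.43240) ≈ 46.7675°.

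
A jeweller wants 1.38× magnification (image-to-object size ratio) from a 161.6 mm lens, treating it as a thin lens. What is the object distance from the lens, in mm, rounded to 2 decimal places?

With m = dᵢ/dₒ and 1/f = 1/dₒ + 1/dᵢ, substituting dᵢ = m·dₒ gives 1/f = (1 + 1/m)/dₒ, hence dₒ = f·(1 + 1/m).
dₒ = 161.6 × (1 + 1/1.38) = 161.6 × 1.72464 ≈ 278.701 mm.

278.70 mm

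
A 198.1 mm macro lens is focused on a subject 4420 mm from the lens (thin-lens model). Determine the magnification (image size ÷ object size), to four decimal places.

0.0469×

Thin lens: 1/f = 1/dₒ + 1/dᵢ → 1/dᵢ = 1/198.1 − 1/4420 = 0.0048217 mm⁻¹, so dᵢ ≈ 207.3952 mm.
Magnification m = dᵢ/dₒ = 207.3952/4420 ≈ 0.04692.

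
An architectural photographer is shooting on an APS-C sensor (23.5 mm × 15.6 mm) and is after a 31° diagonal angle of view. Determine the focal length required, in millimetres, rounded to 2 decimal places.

50.85 mm

Sensor diagonal = √(23.5² + 15.6²) = √795.6100 ≈ 28.2066 mm.
From α = 2·arctan(d/2f) we get f = d / (2·tan(α/2)).
With d = 28.2066 mm and α/2 = 15.5°, tan(α/2) ≈ 0.27732, so f ≈ 28.2066 / 0.55465 ≈ 50.8548 mm.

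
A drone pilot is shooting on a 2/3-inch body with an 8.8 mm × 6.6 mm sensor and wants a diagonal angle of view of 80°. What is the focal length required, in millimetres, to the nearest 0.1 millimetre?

6.6 mm

Sensor diagonal = √(8.8² + 6.6²) = √121.0000 ≈ 11.0000 mm.
From α = 2·arctan(d/2f) we get f = d / (2·tan(α/2)).
With d = 11.0000 mm and α/2 = 40°, tan(α/2) ≈ 0.83910, so f ≈ 11.0000 / 1.67820 ≈ 6.5546 mm.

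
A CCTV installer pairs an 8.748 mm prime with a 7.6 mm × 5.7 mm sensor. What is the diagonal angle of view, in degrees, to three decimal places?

Sensor diagonal = √(7.6² + 5.7²) = √90.2500 ≈ 9.5000 mm.
Angle of view α = 2·arctan(d/2f) with d = 9.5000 mm and f = 8.748 mm.
d/2f = 0.54298; arctan(0.54298) ≈ 28.5011°, so α ≈ 57.0023°.

57.002°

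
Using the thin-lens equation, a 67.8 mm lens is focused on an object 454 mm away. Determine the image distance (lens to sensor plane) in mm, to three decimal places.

79.703 mm

1/dᵢ = 1/f − 1/dₒ = 1/67.8 − 1/454 = 0.0125466 mm⁻¹.
dᵢ = 1/0.0125466 ≈ 79.7027 mm.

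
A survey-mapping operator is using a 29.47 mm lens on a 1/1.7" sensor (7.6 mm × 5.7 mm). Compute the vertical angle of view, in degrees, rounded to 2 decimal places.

Angle of view α = 2·arctan(h/2f) with h = 5.7 mm and f = 29.47 mm.
h/2f = 0.09671; arctan(0.09671) ≈ 5.5238°, so α ≈ 11.0476°.

11.05°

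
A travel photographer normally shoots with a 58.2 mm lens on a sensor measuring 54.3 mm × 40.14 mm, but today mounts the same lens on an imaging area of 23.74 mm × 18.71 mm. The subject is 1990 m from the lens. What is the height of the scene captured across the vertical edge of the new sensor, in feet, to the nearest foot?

The focal length stays 58.2 mm; the relevant sensor dimension is now h = 18.71 mm. Object distance dₒ = 1990 m = 1.99e+06 mm.
Thin-lens field height W = h·(dₒ − f)/f = 18.71 × (1.99e+06 − 58.2)/58.2 ≈ 639721.840 mm = 639721.840/304.8 ft = 2098.83 ft.

2099 ft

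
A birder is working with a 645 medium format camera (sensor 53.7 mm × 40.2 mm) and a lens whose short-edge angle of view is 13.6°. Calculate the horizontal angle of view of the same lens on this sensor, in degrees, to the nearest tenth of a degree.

18.1°

From the short-edge AOV: f = 40.2 / (2·tan(6.8°)) = 40.2 / 0.23849 ≈ 168.5637 mm.
Horizontal AOV = 2·arctan(53.7 / (2 × 168.5637)) = 2·arctan(0.15929) ≈ 18.1009°.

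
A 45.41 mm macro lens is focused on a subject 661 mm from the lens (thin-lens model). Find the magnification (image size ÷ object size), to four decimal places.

Thin lens: 1/f = 1/dₒ + 1/dᵢ → 1/dᵢ = 1/45.41 − 1/661 = 0.0205087 mm⁻¹, so dᵢ ≈ 48.7597 mm.
Magnification m = dᵢ/dₒ = 48.7597/661 ≈ 0.07377.

0.0738×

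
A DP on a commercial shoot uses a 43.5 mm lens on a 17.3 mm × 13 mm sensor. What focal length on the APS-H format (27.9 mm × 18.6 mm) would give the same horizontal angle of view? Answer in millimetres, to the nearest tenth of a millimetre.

Equal angle of view means equal width/f ratio, so f₂ = f₁ · (width₂/width₁) = 43.5 × 27.9/17.3.
f₂ = 43.5 × 1.61272 ≈ 70.153 mm.

70.2 mm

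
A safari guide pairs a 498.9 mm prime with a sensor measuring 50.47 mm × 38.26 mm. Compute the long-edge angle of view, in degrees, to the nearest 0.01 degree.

5.79°

Angle of view α = 2·arctan(w/2f) with w = 50.47 mm and f = 498.9 mm.
w/2f = 0.05058; arctan(0.05058) ≈ 2.8956°, so α ≈ 5.7913°.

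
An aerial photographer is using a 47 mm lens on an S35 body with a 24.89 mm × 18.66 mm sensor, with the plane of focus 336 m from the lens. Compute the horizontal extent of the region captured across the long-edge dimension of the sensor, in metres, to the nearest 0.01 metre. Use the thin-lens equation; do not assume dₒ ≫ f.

177.91 m

dₒ: 336 m = 336000 mm.
Similar triangles through the lens centre give W/dₒ = w/dᵢ; with 1/f = 1/dₒ + 1/dᵢ this gives W = w·(dₒ − f)/f.
W = 24.89 mm × (336000 − 47) / 47 = 24.89 × 7147.9362 ≈ 177912.131 mm = 177.912 m.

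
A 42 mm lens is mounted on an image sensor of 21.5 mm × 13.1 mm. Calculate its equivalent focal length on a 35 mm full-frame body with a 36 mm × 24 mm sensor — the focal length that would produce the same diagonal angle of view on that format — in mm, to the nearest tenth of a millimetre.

Sensor diagonal = √(21.5² + 13.1²) = √633.8600 ≈ 25.1766 mm.
Sensor diagonal = √(36² + 24²) = √1872.0000 ≈ 43.2666 mm.
Equal angle of view means equal diagonal/f ratio, so f₂ = f₁ · (diagonal₂/diagonal₁) = 42 × 43.2666/25.1766.
f₂ = 42 × 1.71853 ≈ 72.178 mm.

72.2 mm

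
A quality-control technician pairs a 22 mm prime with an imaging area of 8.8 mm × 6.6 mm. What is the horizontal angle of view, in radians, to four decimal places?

Angle of view α = 2·arctan(w/2f) with w = 8.8 mm and f = 22 mm.
w/2f = 0.20000; arctan(0.20000) ≈ 0.1974 rad, so α ≈ 0.3948 rad.

0.3948 rad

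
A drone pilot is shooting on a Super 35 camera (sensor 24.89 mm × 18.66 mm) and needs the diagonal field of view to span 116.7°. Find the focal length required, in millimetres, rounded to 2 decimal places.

9.59 mm

Sensor diagonal = √(24.89² + 18.66²) = √967.7077 ≈ 31.1080 mm.
From α = 2·arctan(d/2f) we get f = d / (2·tan(α/2)).
With d = 31.1080 mm and α/2 = 58.35°, tan(α/2) ≈ 1.62230, so f ≈ 31.1080 / 3.24461 ≈ 9.5876 mm.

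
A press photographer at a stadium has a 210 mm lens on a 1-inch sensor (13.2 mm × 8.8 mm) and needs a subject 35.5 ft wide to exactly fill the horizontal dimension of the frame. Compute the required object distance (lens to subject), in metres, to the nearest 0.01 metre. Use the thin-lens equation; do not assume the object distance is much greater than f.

172.35 m

W: 35.5 ft × 304.8 mm/ft = 10820.40 mm.
Magnification m = w/W = dᵢ/dₒ; combined with 1/f = 1/dₒ + 1/dᵢ this gives dₒ = f·(1 + W/w).
dₒ = 210 mm × (1 + 10820.4/13.2) = 210 × 820.7272 ≈ 172352.722 mm = 172.353 m.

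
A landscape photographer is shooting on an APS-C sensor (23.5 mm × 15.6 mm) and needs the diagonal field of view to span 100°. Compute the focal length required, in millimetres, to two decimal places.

Sensor diagonal = √(23.5² + 15.6²) = √795.6100 ≈ 28.2066 mm.
From α = 2·arctan(d/2f) we get f = d / (2·tan(α/2)).
With d = 28.2066 mm and α/2 = 50°, tan(α/2) ≈ 1.19175, so f ≈ 28.2066 / 2.38351 ≈ 11.8341 mm.

11.83 mm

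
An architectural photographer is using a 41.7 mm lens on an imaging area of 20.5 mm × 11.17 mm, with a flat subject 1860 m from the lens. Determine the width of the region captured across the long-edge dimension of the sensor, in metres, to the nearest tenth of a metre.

914.4 m

dₒ: 1860 m = 1.86e+06 mm.
Similar triangles through the lens centre give W/dₒ = w/dᵢ; with 1/f = 1/dₒ + 1/dᵢ this gives W = w·(dₒ − f)/f.
W = 20.5 mm × (1.86e+06 − 41.7) / 41.7 = 20.5 × 44603.3165 ≈ 914367.989 mm = 914.368 m.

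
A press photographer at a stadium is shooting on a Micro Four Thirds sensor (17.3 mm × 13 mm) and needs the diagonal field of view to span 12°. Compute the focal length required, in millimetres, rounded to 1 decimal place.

102.9 mm

Sensor diagonal = √(17.3² + 13²) = √468.2900 ≈ 21.6400 mm.
From α = 2·arctan(d/2f) we get f = d / (2·tan(α/2)).
With d = 21.6400 mm and α/2 = 6°, tan(α/2) ≈ 0.10510, so f ≈ 21.6400 / 0.21021 ≈ 102.9455 mm.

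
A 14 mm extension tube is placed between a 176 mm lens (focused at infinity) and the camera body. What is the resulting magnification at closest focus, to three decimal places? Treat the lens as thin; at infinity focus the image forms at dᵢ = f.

0.080×

The tube moves the image plane from f to f + e, so dᵢ = 176 + 14 = 190 mm. Focus is achieved when 1/f = 1/dₒ + 1/dᵢ, giving dₒ = 1/(1/f − 1/(f+e)).
Magnification m = dᵢ/dₒ = (f+e)·(1/f − 1/(f+e)) = e/f = 14/176 ≈ 0.0795.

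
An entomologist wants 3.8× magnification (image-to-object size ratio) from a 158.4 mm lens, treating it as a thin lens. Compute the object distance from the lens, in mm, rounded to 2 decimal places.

200.08 mm

With m = dᵢ/dₒ and 1/f = 1/dₒ + 1/dᵢ, substituting dᵢ = m·dₒ gives 1/f = (1 + 1/m)/dₒ, hence dₒ = f·(1 + 1/m).
dₒ = 158.4 × (1 + 1/3.8) = 158.4 × 1.26316 ≈ 200.084 mm.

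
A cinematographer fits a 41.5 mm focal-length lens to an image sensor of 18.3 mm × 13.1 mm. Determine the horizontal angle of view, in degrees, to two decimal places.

Angle of view α = 2·arctan(w/2f) with w = 18.3 mm and f = 41.5 mm.
w/2f = 0.22048; arctan(0.22048) ≈ 12.4338°, so α ≈ 24.8675°.

24.87°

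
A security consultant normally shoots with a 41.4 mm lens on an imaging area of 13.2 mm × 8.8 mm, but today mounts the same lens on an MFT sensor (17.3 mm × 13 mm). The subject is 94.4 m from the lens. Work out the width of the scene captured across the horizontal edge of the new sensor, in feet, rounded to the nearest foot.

129 ft

The focal length stays 41.4 mm; the relevant sensor dimension is now w = 17.3 mm. Object distance dₒ = 94.4 m = 94400 mm.
Thin-lens field width W = w·(dₒ − f)/f = 17.3 × (94400 − 41.4)/41.4 ≈ 39430.043 mm = 39430.043/304.8 ft = 129.364 ft.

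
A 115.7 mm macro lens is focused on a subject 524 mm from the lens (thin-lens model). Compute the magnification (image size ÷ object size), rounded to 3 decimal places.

0.283×

Thin lens: 1/f = 1/dₒ + 1/dᵢ → 1/dᵢ = 1/115.7 − 1/524 = 0.0067346 mm⁻¹, so dᵢ ≈ 148.4859 mm.
Magnification m = dᵢ/dₒ = 148.4859/524 ≈ 0.28337.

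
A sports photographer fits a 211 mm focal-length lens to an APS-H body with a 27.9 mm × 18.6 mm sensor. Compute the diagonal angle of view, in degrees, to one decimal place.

9.1°

Sensor diagonal = √(27.9² + 18.6²) = √1124.3700 ≈ 33.5316 mm.
Angle of view α = 2·arctan(d/2f) with d = 33.5316 mm and f = 211 mm.
d/2f = 0.07946; arctan(0.07946) ≈ 4.5431°, so α ≈ 9.0862°.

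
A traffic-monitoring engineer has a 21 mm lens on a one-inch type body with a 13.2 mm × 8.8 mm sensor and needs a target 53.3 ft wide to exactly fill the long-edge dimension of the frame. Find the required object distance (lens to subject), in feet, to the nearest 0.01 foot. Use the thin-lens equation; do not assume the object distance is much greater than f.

84.86 ft

W: 53.3 ft × 304.8 mm/ft = 16245.84 mm.
Magnification m = w/W = dᵢ/dₒ; combined with 1/f = 1/dₒ + 1/dᵢ this gives dₒ = f·(1 + W/w).
dₒ = 21 mm × (1 + 16245.8/13.2) = 21 × 1231.7454 ≈ 25866.654 mm = 25866.654/304.8 ft = 84.8644 ft.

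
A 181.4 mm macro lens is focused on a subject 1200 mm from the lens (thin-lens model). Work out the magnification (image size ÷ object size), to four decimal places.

Thin lens: 1/f = 1/dₒ + 1/dᵢ → 1/dᵢ = 1/181.4 − 1/1200 = 0.0046793 mm⁻¹, so dᵢ ≈ 213.7051 mm.
Magnification m = dᵢ/dₒ = 213.7051/1200 ≈ 0.17809.

0.1781×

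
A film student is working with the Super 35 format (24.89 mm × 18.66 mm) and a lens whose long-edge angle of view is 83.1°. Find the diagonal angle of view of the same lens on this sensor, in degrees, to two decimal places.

From the long-edge AOV: f = 24.89 / (2·tan(41.55°)) = 24.89 / 1.77256 ≈ 14.0418 mm.
Sensor diagonal = √(24.89² + 18.66²) = √967.7077 ≈ 31.1080 mm.
Diagonal AOV = 2·arctan(31.1080 / (2 × 14.0418)) = 2·arctan(1.10769) ≈ 95.8500°.

95.85°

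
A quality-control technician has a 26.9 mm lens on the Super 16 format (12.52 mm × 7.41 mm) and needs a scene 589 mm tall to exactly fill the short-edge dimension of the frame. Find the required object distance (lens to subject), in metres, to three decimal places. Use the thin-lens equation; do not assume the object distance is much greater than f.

2.165 m

Magnification m = h/W = dᵢ/dₒ; combined with 1/f = 1/dₒ + 1/dᵢ this gives dₒ = f·(1 + W/h).
dₒ = 26.9 mm × (1 + 589/7.41) = 26.9 × 80.4872 ≈ 2165.105 mm = 2.16511 m.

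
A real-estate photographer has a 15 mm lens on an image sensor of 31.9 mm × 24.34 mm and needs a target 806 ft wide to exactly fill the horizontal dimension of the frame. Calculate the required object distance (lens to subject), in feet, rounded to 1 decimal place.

W: 806 ft × 304.8 mm/ft = 245668.79 mm.
Magnification m = w/W = dᵢ/dₒ; combined with 1/f = 1/dₒ + 1/dᵢ this gives dₒ = f·(1 + W/w).
dₒ = 15 mm × (1 + 245669/31.9) = 15 × 7702.2161 ≈ 115533.241 mm = 115533.241/304.8 ft = 379.046 ft.

379.0 ft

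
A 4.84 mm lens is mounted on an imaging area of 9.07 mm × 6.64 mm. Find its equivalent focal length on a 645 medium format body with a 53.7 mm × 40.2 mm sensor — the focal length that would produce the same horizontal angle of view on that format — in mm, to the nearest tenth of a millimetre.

Equal angle of view means equal width/f ratio, so f₂ = f₁ · (width₂/width₁) = 4.84 × 53.7/9.07.
f₂ = 4.84 × 5.92062 ≈ 28.656 mm.

28.7 mm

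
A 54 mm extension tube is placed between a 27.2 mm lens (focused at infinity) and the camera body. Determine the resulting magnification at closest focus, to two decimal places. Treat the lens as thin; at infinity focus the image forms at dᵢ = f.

1.99×

The tube moves the image plane from f to f + e, so dᵢ = 27.2 + 54 = 81.2 mm. Focus is achieved when 1/f = 1/dₒ + 1/dᵢ, giving dₒ = 1/(1/f − 1/(f+e)).
Magnification m = dᵢ/dₒ = (f+e)·(1/f − 1/(f+e)) = e/f = 54/27.2 ≈ 1.9853.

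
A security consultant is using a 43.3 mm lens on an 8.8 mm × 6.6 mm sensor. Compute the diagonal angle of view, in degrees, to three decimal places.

Sensor diagonal = √(8.8² + 6.6²) = √121.0000 ≈ 11.0000 mm.
Angle of view α = 2·arctan(d/2f) with d = 11.0000 mm and f = 43.3 mm.
d/2f = 0.12702; arctan(0.12702) ≈ 7.2390°, so α ≈ 14.4780°.

14.478°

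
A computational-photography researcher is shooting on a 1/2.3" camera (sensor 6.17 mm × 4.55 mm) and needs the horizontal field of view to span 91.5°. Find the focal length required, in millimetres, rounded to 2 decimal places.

3.01 mm

From α = 2·arctan(w/2f) we get f = w / (2·tan(α/2)).
With w = 6.17 mm and α/2 = 45.75°, tan(α/2) ≈ 1.02653, so f ≈ 6.17 / 2.05306 ≈ 3.0053 mm.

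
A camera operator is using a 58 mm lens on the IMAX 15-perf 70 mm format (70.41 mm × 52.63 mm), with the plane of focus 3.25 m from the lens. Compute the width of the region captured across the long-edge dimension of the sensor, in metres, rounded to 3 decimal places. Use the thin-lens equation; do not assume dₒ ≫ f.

3.875 m

dₒ: 3.25 m = 3250 mm.
Similar triangles through the lens centre give W/dₒ = w/dᵢ; with 1/f = 1/dₒ + 1/dᵢ this gives W = w·(dₒ − f)/f.
W = 70.41 mm × (3250 − 58) / 58 = 70.41 × 55.0345 ≈ 3874.978 mm = 3.87498 m.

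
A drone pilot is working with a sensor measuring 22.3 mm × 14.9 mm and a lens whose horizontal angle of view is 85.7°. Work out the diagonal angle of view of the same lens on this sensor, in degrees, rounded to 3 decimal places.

From the horizontal AOV: f = 22.3 / (2·tan(42.85°)) = 22.3 / 1.85526 ≈ 12.0198 mm.
Sensor diagonal = √(22.3² + 14.9²) = √719.3000 ≈ 26.8198 mm.
Diagonal AOV = 2·arctan(26.8198 / (2 × 12.0198)) = 2·arctan(1.11565) ≈ 96.2576°.

96.258°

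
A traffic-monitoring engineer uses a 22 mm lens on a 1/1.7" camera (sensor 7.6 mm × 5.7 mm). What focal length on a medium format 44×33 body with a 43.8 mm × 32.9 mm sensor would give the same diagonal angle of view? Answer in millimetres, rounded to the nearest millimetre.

127 mm

Sensor diagonal = √(7.6² + 5.7²) = √90.2500 ≈ 9.5000 mm.
Sensor diagonal = √(43.8² + 32.9²) = √3000.8500 ≈ 54.7800 mm.
Equal angle of view means equal diagonal/f ratio, so f₂ = f₁ · (diagonal₂/diagonal₁) = 22 × 54.7800/9.5000.
f₂ = 22 × 5.76632 ≈ 126.859 mm.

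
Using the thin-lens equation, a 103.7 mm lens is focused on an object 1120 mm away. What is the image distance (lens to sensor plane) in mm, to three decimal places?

114.281 mm

1/dᵢ = 1/f − 1/dₒ = 1/103.7 − 1/1120 = 0.0087503 mm⁻¹.
dᵢ = 1/0.0087503 ≈ 114.2812 mm.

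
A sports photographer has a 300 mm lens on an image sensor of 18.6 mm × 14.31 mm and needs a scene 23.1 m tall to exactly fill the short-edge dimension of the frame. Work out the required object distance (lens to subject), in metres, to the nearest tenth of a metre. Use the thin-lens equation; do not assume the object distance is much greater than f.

484.6 m

W: 23.1 m = 23100 mm.
Magnification m = h/W = dᵢ/dₒ; combined with 1/f = 1/dₒ + 1/dᵢ this gives dₒ = f·(1 + W/h).
dₒ = 300 mm × (1 + 23100/14.31) = 300 × 1615.2558 ≈ 484576.730 mm = 484.577 m.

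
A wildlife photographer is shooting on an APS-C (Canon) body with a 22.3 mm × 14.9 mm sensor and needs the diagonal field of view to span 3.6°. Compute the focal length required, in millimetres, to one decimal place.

Sensor diagonal = √(22.3² + 14.9²) = √719.3000 ≈ 26.8198 mm.
From α = 2·arctan(d/2f) we get f = d / (2·tan(α/2)).
With d = 26.8198 mm and α/2 = 1.8°, tan(α/2) ≈ 0.03143, so f ≈ 26.8198 / 0.06285 ≈ 426.7094 mm.

426.7 mm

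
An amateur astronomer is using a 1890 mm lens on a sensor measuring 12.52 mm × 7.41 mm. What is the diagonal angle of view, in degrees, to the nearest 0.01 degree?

Sensor diagonal = √(12.52² + 7.41²) = √211.6585 ≈ 14.5485 mm.
Angle of view α = 2·arctan(d/2f) with d = 14.5485 mm and f = 1890 mm.
d/2f = 0.00385; arctan(0.00385) ≈ 0.2205°, so α ≈ 0.4410°.

0.44°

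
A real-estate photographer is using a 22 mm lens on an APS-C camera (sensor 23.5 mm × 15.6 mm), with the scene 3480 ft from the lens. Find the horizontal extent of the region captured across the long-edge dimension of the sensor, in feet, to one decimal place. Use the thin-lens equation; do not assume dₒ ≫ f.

3717.2 ft

dₒ: 3480 ft × 304.8 mm/ft = 1060703.97 mm.
Similar triangles through the lens centre give W/dₒ = w/dᵢ; with 1/f = 1/dₒ + 1/dᵢ this gives W = w·(dₒ − f)/f.
W = 23.5 mm × (1.0607e+06 − 22) / 22 = 23.5 × 48212.8166 ≈ 1133001.191 mm = 1133001.191/304.8 ft = 3717.2 ft.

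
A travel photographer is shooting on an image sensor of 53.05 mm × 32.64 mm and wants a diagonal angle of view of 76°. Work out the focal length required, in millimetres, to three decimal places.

39.862 mm

Sensor diagonal = √(53.05² + 32.64²) = √3879.6721 ≈ 62.2870 mm.
From α = 2·arctan(d/2f) we get f = d / (2·tan(α/2)).
With d = 62.2870 mm and α/2 = 38°, tan(α/2) ≈ 0.78129, so f ≈ 62.2870 / 1.56257 ≈ 39.8619 mm.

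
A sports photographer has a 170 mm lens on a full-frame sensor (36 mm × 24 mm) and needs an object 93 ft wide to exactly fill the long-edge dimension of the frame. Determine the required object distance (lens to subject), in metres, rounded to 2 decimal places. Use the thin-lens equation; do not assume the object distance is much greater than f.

134.03 m

W: 93 ft × 304.8 mm/ft = 28346.40 mm.
Magnification m = w/W = dᵢ/dₒ; combined with 1/f = 1/dₒ + 1/dᵢ this gives dₒ = f·(1 + W/w).
dₒ = 170 mm × (1 + 28346.4/36) = 170 × 788.4000 ≈ 134027.996 mm = 134.028 m.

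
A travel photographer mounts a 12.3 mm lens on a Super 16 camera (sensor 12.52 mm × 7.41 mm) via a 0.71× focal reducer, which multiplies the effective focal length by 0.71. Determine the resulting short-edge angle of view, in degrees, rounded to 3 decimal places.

45.978°

Effective focal length f = 12.3 × 0.71 = 8.733 mm.
α = 2·arctan(7.41 / (2 × 8.733)) = 2·arctan(0.42425) ≈ 45.9784°.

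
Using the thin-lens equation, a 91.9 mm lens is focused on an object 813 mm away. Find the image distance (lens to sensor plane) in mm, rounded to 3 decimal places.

1/dᵢ = 1/f − 1/dₒ = 1/91.9 − 1/813 = 0.0096514 mm⁻¹.
dᵢ = 1/0.0096514 ≈ 103.6121 mm.

103.612 mm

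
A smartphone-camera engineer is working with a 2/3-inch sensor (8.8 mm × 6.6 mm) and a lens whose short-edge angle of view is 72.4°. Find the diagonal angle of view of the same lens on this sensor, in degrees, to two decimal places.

From the short-edge AOV: f = 6.6 / (2·tan(36.2°)) = 6.6 / 1.46378 ≈ 4.5089 mm.
Sensor diagonal = √(8.8² + 6.6²) = √121.0000 ≈ 11.0000 mm.
Diagonal AOV = 2·arctan(11.0000 / (2 × 4.5089)) = 2·arctan(1.21982) ≈ 101.3105°.

101.31°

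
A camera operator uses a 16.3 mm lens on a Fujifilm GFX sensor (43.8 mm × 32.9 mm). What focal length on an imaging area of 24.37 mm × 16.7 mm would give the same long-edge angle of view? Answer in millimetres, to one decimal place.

9.1 mm

Equal angle of view means equal width/f ratio, so f₂ = f₁ · (width₂/width₁) = 16.3 × 24.37/43.8.
f₂ = 16.3 × 0.55639 ≈ 9.069 mm.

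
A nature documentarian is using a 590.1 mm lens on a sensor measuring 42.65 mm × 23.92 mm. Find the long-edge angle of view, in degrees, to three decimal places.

4.139°

Angle of view α = 2·arctan(w/2f) with w = 42.65 mm and f = 590.1 mm.
w/2f = 0.03614; arctan(0.03614) ≈ 2.0697°, so α ≈ 4.1393°.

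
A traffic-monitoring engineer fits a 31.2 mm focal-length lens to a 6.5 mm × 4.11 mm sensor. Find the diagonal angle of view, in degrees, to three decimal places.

14.052°

Sensor diagonal = √(6.5² + 4.11²) = √59.1421 ≈ 7.6904 mm.
Angle of view α = 2·arctan(d/2f) with d = 7.6904 mm and f = 31.2 mm.
d/2f = 0.12324; arctan(0.12324) ≈ 7.0259°, so α ≈ 14.0518°.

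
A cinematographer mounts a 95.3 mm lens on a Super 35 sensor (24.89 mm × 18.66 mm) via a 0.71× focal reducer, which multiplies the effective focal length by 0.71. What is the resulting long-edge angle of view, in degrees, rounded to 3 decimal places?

20.843°

Effective focal length f = 95.3 × 0.71 = 67.663 mm.
α = 2·arctan(24.89 / (2 × 67.663)) = 2·arctan(0.18393) ≈ 20.8434°.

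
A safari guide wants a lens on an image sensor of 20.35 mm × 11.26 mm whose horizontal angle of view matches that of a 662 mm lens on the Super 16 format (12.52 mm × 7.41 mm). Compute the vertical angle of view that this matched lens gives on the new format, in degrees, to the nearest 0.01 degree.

Equal horizontal AOV ⇒ f₂ = f₁ · 20.35/12.52 = 662 × 1.62540 ≈ 1076.0144 mm.
Vertical AOV on the new format = 2·arctan(11.26 / (2 × 1076.0144)) = 2·arctan(0.00523) ≈ 0.5996°.

0.60°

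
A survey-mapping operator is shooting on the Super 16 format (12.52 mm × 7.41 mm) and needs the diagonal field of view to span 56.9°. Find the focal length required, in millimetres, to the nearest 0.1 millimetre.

Sensor diagonal = √(12.52² + 7.41²) = √211.6585 ≈ 14.5485 mm.
From α = 2·arctan(d/2f) we get f = d / (2·tan(α/2)).
With d = 14.5485 mm and α/2 = 28.45°, tan(α/2) ≈ 0.54183, so f ≈ 14.5485 / 1.08365 ≈ 13.4254 mm.

13.4 mm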